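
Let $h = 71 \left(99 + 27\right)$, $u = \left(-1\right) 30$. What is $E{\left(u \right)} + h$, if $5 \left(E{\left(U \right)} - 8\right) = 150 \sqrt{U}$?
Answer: $8954 + 30 i \sqrt{30} \approx 8954.0 + 164.32 i$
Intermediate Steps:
$u = -30$
$E{\left(U \right)} = 8 + 30 \sqrt{U}$ ($E{\left(U \right)} = 8 + \frac{150 \sqrt{U}}{5} = 8 + 30 \sqrt{U}$)
$h = 8946$ ($h = 71 \cdot 126 = 8946$)
$E{\left(u \right)} + h = \left(8 + 30 \sqrt{-30}\right) + 8946 = \left(8 + 30 i \sqrt{30}\right) + 8946 = 8954 + 30 i \sqrt{30}$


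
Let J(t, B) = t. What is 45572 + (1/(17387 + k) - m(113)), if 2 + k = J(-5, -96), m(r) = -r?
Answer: 794005301/17380 ≈ 45685.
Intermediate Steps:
k = -7 (k = -2 - 5 = -7)
45572 + (1/(17387 + k) - m(113)) = 45572 + (1/(17387 - 7) - (-1)*113) = 45572 + (1/17380 - 1*(-113)) = 45572 + (1/17380 + 113) = 45572 + 1963941/17380 = 794005301/17380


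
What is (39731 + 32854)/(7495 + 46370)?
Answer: 1613/1197 ≈ 1.3475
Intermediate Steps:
(39731 + 32854)/(7495 + 46370) = 72585/53865 = 72585*(1/53865) = 1613/1197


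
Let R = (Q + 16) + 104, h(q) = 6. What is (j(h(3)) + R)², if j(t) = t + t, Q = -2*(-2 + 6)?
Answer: 15376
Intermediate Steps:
Q = -8 (Q = -2*4 = -8)
j(t) = 2*t
R = 112 (R = (-8 + 16) + 104 = 8 + 104 = 112)
(j(h(3)) + R)² = (2*6 + 112)² = (12 + 112)² = 124² = 15376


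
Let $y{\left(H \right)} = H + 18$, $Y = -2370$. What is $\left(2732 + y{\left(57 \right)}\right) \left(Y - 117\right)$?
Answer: $-6981009$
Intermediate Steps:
$y{\left(H \right)} = 18 + H$
$\left(2732 + y{\left(57 \right)}\right) \left(Y - 117\right) = \left(2732 + \left(18 + 57\right)\right) \left(-2370 - 117\right) = \left(2732 + 75\right) \left(-2487\right) = 2807 \left(-2487\right) = -6981009$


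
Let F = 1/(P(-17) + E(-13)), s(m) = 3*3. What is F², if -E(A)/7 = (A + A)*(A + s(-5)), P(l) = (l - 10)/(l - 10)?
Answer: 1/528529 ≈ 1.8920e-6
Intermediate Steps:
P(l) = 1 (P(l) = (-10 + l)/(-10 + l) = 1)
s(m) = 9
E(A) = -14*A*(9 + A) (E(A) = -7*(A + A)*(A + 9) = -7*2*A*(9 + A) = -14*A*(9 + A))
F = -1/727 (F = 1/(1 - 14*(-13)*(9 - 13)) = 1/(1 - 14*(-13)*(-4)) = 1/(1 - 728) = 1/(-727) = -1/727 ≈ -0.0013755)
F² = (-1/727)² = 1/528529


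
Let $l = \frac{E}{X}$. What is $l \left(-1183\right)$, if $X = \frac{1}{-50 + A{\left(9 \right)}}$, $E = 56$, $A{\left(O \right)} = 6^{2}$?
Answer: $927472$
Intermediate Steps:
$A{\left(O \right)} = 36$
$X = - \frac{1}{14}$ ($X = \frac{1}{-50 + 36} = \frac{1}{-14} = - \frac{1}{14} \approx -0.071429$)
$l = -784$ ($l = \frac{56}{- \frac{1}{14}} = 56 \left(-14\right) = -784$)
$l \left(-1183\right) = \left(-784\right) \left(-1183\right) = 927472$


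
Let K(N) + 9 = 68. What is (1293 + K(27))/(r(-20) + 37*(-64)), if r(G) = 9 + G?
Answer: -104/183 ≈ -0.56831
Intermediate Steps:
K(N) = 59 (K(N) = -9 + 68 = 59)
(1293 + K(27))/(r(-20) + 37*(-64)) = (1293 + 59)/((9 - 20) + 37*(-64)) = 1352/(-11 - 2368) = 1352/(-2379) = 1352*(-1/2379) = -104/183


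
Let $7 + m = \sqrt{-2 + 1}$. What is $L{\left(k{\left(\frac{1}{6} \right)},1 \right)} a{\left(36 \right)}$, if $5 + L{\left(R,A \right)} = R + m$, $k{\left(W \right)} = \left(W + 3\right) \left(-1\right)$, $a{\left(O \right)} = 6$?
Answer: $-91 + 6 i \approx -91.0 + 6.0 i$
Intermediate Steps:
$k{\left(W \right)} = -3 - W$ ($k{\left(W \right)} = \left(3 + W\right) \left(-1\right) = -3 - W$)
$m = -7 + i$ ($m = -7 + \sqrt{-2 + 1} = -7 + \sqrt{-1} = -7 + i \approx -7.0 + 1.0 i$)
$L{\left(R,A \right)} = -12 + i + R$ ($L{\left(R,A \right)} = -5 - \left(7 - i - R\right) = -5 + \left(-7 + i + R\right) = -12 + i + R$)
$L{\left(k{\left(\frac{1}{6} \right)},1 \right)} a{\left(36 \right)} = \left(-12 + i - \frac{19}{6}\right) 6 = \left(- \frac{91}{6} + i\right) 6 = -91 + 6 i$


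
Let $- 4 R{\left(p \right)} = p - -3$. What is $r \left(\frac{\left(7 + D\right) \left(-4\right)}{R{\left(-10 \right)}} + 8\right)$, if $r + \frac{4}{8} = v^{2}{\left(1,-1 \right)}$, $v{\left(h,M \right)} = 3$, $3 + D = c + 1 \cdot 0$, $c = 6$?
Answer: $- \frac{884}{7} \approx -126.29$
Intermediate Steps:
$D = 3$ ($D = -3 + \left(6 + 1 \cdot 0\right) = -3 + \left(6 + 0\right) = -3 + 6 = 3$)
$R{\left(p \right)} = - \frac{3}{4} - \frac{p}{4}$ ($R{\left(p \right)} = - \frac{p - -3}{4} = - \frac{p + 3}{4} = - \frac{3 + p}{4} = - \frac{3}{4} - \frac{p}{4}$)
$r = \frac{17}{2}$ ($r = - \frac{1}{2} + 3^{2} = - \frac{1}{2} + 9 = \frac{17}{2} \approx 8.5$)
$r \left(\frac{\left(7 + D\right) \left(-4\right)}{R{\left(-10 \right)}} + 8\right) = \frac{17 \left(\frac{\left(7 + 3\right) \left(-4\right)}{- \frac{3}{4} - - \frac{5}{2}} + 8\right)}{2} = \frac{17 \left(\frac{10 \left(-4\right)}{- \frac{3}{4} + \frac{5}{2}} + 8\right)}{2} = \frac{17 \left(- \frac{40}{\frac{7}{4}} + 8\right)}{2} = \frac{17 \left(\left(-40\right) \frac{4}{7} + 8\right)}{2} = \frac{17 \left(- \frac{160}{7} + 8\right)}{2} = \frac{17}{2} \left(- \frac{104}{7}\right) = - \frac{884}{7}$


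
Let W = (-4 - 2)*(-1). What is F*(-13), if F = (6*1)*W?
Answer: -468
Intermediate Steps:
W = 6 (W = -6*(-1) = 6)
F = 36 (F = (6*1)*6 = 6*6 = 36)
F*(-13) = 36*(-13) = -468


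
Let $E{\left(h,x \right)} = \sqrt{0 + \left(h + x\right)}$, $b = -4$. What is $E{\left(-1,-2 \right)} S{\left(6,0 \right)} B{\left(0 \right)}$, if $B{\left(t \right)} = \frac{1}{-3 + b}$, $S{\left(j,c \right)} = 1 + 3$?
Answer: $- \frac{4 i \sqrt{3}}{7} \approx - 0.98974 i$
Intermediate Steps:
$S{\left(j,c \right)} = 4$
$B{\left(t \right)} = - \frac{1}{7}$ ($B{\left(t \right)} = \frac{1}{-3 - 4} = \frac{1}{-7} = - \frac{1}{7}$)
$E{\left(h,x \right)} = \sqrt{h + x}$
$E{\left(-1,-2 \right)} S{\left(6,0 \right)} B{\left(0 \right)} = \sqrt{-1 - 2} \cdot 4 \left(- \frac{1}{7}\right) = \sqrt{-3} \cdot 4 \left(- \frac{1}{7}\right) = i \sqrt{3} \cdot 4 \left(- \frac{1}{7}\right) = 4 i \sqrt{3} \left(- \frac{1}{7}\right) = - \frac{4 i \sqrt{3}}{7}$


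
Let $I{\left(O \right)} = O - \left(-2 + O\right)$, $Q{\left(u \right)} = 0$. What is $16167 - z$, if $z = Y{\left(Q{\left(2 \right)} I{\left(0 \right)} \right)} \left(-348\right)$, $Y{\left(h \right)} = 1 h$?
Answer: $16167$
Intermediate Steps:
$I{\left(O \right)} = 2$
$Y{\left(h \right)} = h$
$z = 0$ ($z = 0 \cdot 2 \left(-348\right) = 0 \left(-348\right) = 0$)
$16167 - z = 16167 - 0 = 16167 + 0 = 16167$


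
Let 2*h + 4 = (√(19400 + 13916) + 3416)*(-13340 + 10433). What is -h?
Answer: 4965158 + 2907*√8329 ≈ 5.2305e+6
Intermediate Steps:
h = -4965158 - 2907*√8329 (h = -2 + ((√(19400 + 13916) + 3416)*(-13340 + 10433))/2 = -2 + ((√33316 + 3416)*(-2907))/2 = -2 + ((2*√8329 + 3416)*(-2907))/2 = -2 + ((3416 + 2*√8329)*(-2907))/2 = -2 + (-9930312 - 5814*√8329)/2 = -2 + (-4965156 - 2907*√8329) = -4965158 - 2907*√8329 ≈ -5.2305e+6)
-h = -(-4965158 - 2907*√8329) = 4965158 + 2907*√8329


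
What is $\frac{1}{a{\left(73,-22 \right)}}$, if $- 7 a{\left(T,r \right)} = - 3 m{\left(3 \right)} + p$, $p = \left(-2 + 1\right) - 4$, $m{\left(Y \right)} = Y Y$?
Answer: $\frac{7}{32} \approx 0.21875$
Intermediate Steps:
$m{\left(Y \right)} = Y^{2}$
$p = -5$ ($p = -1 - 4 = -5$)
$a{\left(T,r \right)} = \frac{32}{7}$ ($a{\left(T,r \right)} = - \frac{- 3 \cdot 3^{2} - 5}{7} = - \frac{\left(-3\right) 9 - 5}{7} = - \frac{-27 - 5}{7} = \left(- \frac{1}{7}\right) \left(-32\right) = \frac{32}{7}$)
$\frac{1}{a{\left(73,-22 \right)}} = \frac{1}{\frac{32}{7}} = \frac{7}{32}$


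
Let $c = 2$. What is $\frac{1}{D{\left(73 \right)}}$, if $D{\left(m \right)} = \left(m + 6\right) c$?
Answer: $\frac{1}{158} \approx 0.0063291$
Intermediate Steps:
$D{\left(m \right)} = 12 + 2 m$ ($D{\left(m \right)} = \left(m + 6\right) 2 = \left(6 + m\right) 2 = 12 + 2 m$)
$\frac{1}{D{\left(73 \right)}} = \frac{1}{12 + 2 \cdot 73} = \frac{1}{12 + 146} = \frac{1}{158}$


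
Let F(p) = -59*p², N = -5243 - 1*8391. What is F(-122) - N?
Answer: -864522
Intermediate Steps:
N = -13634 (N = -5243 - 8391 = -13634)
F(-122) - N = -59*(-122)² - 1*(-13634) = -59*14884 + 13634 = -878156 + 13634 = -864522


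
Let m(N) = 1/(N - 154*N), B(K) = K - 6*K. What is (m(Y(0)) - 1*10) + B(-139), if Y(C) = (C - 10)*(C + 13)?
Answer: 13624651/19890 ≈ 685.00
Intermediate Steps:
Y(C) = (-10 + C)*(13 + C)
B(K) = -5*K
m(N) = -1/(153*N) (m(N) = 1/(-153*N) = -1/(153*N))
(m(Y(0)) - 1*10) + B(-139) = (-1/(153*(-130 + 0² + 3*0)) - 1*10) - 5*(-139) = (-1/(153*(-130 + 0 + 0)) - 10) + 695 = (-1/153/(-130) - 10) + 695 = (-1/153*(-1/130) - 10) + 695 = (1/19890 - 10) + 695 = -198899/19890 + 695 = 13624651/19890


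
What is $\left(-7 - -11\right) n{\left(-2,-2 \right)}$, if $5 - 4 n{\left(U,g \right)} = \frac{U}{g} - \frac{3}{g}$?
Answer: $\frac{5}{2} \approx 2.5$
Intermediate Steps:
$n{\left(U,g \right)} = \frac{5}{4} + \frac{3}{4 g} - \frac{U}{4 g}$ ($n{\left(U,g \right)} = \frac{5}{4} - \frac{\frac{U}{g} - \frac{3}{g}}{4} = \frac{5}{4} - \frac{- \frac{3}{g} + \frac{U}{g}}{4} = \frac{5}{4} - \left(- \frac{3}{4 g} + \frac{U}{4 g}\right) = \frac{5}{4} + \frac{3}{4 g} - \frac{U}{4 g}$)
$\left(-7 - -11\right) n{\left(-2,-2 \right)} = \left(-7 - -11\right) \frac{3 - -2 + 5 \left(-2\right)}{4 \left(-2\right)} = \left(-7 + 11\right) \frac{1}{4} \left(- \frac{1}{2}\right) \left(3 + 2 - 10\right) = 4 \cdot \frac{1}{4} \left(- \frac{1}{2}\right) \left(-5\right) = 4 \cdot \frac{5}{8} = \frac{5}{2}$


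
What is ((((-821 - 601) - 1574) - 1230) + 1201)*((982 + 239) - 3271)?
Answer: 6201250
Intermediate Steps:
((((-821 - 601) - 1574) - 1230) + 1201)*((982 + 239) - 3271) = (((-1422 - 1574) - 1230) + 1201)*(1221 - 3271) = ((-2996 - 1230) + 1201)*(-2050) = (-4226 + 1201)*(-2050) = -3025*(-2050) = 6201250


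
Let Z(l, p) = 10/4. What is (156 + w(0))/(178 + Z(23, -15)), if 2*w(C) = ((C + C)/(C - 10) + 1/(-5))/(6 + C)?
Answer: 9359/10830 ≈ 0.86417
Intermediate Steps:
Z(l, p) = 5/2 (Z(l, p) = 10*(¼) = 5/2)
w(C) = (-⅕ + 2*C/(-10 + C))/(2*(6 + C)) (w(C) = (((C + C)/(C - 10) + 1/(-5))/(6 + C))/2 = (((2*C)/(-10 + C) - ⅕)/(6 + C))/2 = ((2*C/(-10 + C) - ⅕)/(6 + C))/2 = ((-⅕ + 2*C/(-10 + C))/(6 + C))/2 = (-⅕ + 2*C/(-10 + C))/(2*(6 + C)))
(156 + w(0))/(178 + Z(23, -15)) = (156 + (10 + 9*0)/(10*(-60 + 0² - 4*0)))/(178 + 5/2) = (156 + (10 + 0)/(10*(-60 + 0 + 0)))/(361/2) = (156 + (⅒)*10/(-60))*(2/361) = (156 + (⅒)*(-1/60)*10)*(2/361) = (156 - 1/60)*(2/361) = (9359/60)*(2/361) = 9359/10830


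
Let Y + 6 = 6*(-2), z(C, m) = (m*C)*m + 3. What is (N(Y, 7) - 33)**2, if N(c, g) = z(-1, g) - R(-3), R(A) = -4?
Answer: 5625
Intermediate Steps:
z(C, m) = 3 + C*m**2 (z(C, m) = (C*m)*m + 3 = C*m**2 + 3 = 3 + C*m**2)
Y = -18 (Y = -6 + 6*(-2) = -6 - 12 = -18)
N(c, g) = 7 - g**2 (N(c, g) = (3 - g**2) - 1*(-4) = (3 - g**2) + 4 = 7 - g**2)
(N(Y, 7) - 33)**2 = ((7 - 1*7**2) - 33)**2 = ((7 - 1*49) - 33)**2 = ((7 - 49) - 33)**2 = (-42 - 33)**2 = (-75)**2 = 5625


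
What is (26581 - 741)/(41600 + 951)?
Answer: 1520/2503 ≈ 0.60727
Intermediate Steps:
(26581 - 741)/(41600 + 951) = 25840/42551 = 25840*(1/42551) = 1520/2503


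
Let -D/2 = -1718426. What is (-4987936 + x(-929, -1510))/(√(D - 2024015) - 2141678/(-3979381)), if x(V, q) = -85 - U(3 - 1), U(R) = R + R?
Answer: 867565431377810550/456590566987336777 - 1611994610712564225*√1412837/456590566987336777 ≈ -4194.6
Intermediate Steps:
D = 3436852 (D = -2*(-1718426) = 3436852)
U(R) = 2*R
x(V, q) = -89 (x(V, q) = -85 - 2*(3 - 1) = -85 - 2*2 = -85 - 1*4 = -85 - 4 = -89)
(-4987936 + x(-929, -1510))/(√(D - 2024015) - 2141678/(-3979381)) = (-4987936 - 89)/(√(3436852 - 2024015) - 2141678/(-3979381)) = -4988025/(√1412837 - 2141678*(-1/3979381)) = -4988025/(√1412837 + 305954/568483) = -4988025/(305954/568483 + √1412837)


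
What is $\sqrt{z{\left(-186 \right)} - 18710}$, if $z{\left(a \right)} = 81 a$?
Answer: $4 i \sqrt{2111} \approx 183.78 i$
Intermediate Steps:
$\sqrt{z{\left(-186 \right)} - 18710} = \sqrt{81 \left(-186\right) - 18710} = \sqrt{-15066 - 18710} = \sqrt{-33776} = 4 i \sqrt{2111}$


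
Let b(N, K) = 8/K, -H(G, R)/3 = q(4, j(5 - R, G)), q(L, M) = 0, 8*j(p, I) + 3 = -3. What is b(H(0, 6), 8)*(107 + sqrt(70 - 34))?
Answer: 113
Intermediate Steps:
j(p, I) = -3/4 (j(p, I) = -3/8 + (1/8)*(-3) = -3/8 - 3/8 = -3/4)
H(G, R) = 0 (H(G, R) = -3*0 = 0)
b(H(0, 6), 8)*(107 + sqrt(70 - 34)) = (8/8)*(107 + sqrt(70 - 34)) = (8*(1/8))*(107 + sqrt(36)) = 1*(107 + 6) = 1*113 = 113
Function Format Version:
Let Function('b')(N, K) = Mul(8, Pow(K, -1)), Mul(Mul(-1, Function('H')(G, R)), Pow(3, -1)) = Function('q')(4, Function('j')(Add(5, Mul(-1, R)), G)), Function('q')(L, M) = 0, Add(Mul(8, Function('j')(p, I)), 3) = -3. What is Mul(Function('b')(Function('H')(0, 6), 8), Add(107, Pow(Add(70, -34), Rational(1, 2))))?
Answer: 113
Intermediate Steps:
Function('j')(p, I) = Rational(-3, 4) (Function('j')(p, I) = Add(Rational(-3, 8), Mul(Rational(1, 8), -3)) = Add(Rational(-3, 8), Rational(-3, 8)) = Rational(-3, 4))
Function('H')(G, R) = 0 (Function('H')(G, R) = Mul(-3, 0) = 0)
Mul(Function('b')(Function('H')(0, 6), 8), Add(107, Pow(Add(70, -34), Rational(1, 2)))) = Mul(Mul(8, Pow(8, -1)), Add(107, Pow(Add(70, -34), Rational(1, 2)))) = Mul(Mul(8, Rational(1, 8)), Add(107, Pow(36, Rational(1, 2)))) = Mul(1, Add(107, 6)) = Mul(1, 113) = 113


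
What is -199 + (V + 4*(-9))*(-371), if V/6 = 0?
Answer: 13157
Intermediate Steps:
V = 0 (V = 6*0 = 0)
-199 + (V + 4*(-9))*(-371) = -199 + (0 + 4*(-9))*(-371) = -199 + (0 - 36)*(-371) = -199 - 36*(-371) = -199 + 13356 = 13157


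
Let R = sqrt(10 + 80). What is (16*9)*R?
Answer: 432*sqrt(10) ≈ 1366.1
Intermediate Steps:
R = 3*sqrt(10) (R = sqrt(90) = 3*sqrt(10) ≈ 9.4868)
(16*9)*R = (16*9)*(3*sqrt(10)) = 144*(3*sqrt(10)) = 432*sqrt(10)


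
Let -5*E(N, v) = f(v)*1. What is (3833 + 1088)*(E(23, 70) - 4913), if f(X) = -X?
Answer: -24107979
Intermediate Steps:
E(N, v) = v/5 (E(N, v) = -(-v)/5 = -(-1)*v/5 = v/5)
(3833 + 1088)*(E(23, 70) - 4913) = (3833 + 1088)*((⅕)*70 - 4913) = 4921*(14 - 4913) = 4921*(-4899) = -24107979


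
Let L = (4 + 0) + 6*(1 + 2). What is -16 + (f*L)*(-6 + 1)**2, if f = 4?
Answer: 2184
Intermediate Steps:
L = 22 (L = 4 + 6*3 = 4 + 18 = 22)
-16 + (f*L)*(-6 + 1)**2 = -16 + (4*22)*(-6 + 1)**2 = -16 + 88*(-5)**2 = -16 + 88*25 = -16 + 2200 = 2184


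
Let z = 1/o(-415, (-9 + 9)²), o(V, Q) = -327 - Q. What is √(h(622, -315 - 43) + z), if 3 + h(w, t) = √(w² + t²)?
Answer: √(-321114 + 213858*√128762)/327 ≈ 26.733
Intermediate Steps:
h(w, t) = -3 + √(t² + w²) (h(w, t) = -3 + √(w² + t²) = -3 + √(t² + w²))
z = -1/327 (z = 1/(-327 - (-9 + 9)²) = 1/(-327 - 1*0²) = 1/(-327 - 1*0) = 1/(-327 + 0) = 1/(-327) = -1/327 ≈ -0.0030581)
√(h(622, -315 - 43) + z) = √((-3 + √((-315 - 43)² + 622²)) - 1/327) = √((-3 + √((-358)² + 386884)) - 1/327) = √((-3 + √(128164 + 386884)) - 1/327) = √((-3 + √515048) - 1/327) = √((-3 + 2*√128762) - 1/327) = √(-982/327 + 2*√128762)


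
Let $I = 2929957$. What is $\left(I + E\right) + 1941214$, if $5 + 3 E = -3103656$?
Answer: $\frac{11509852}{3} \approx 3.8366 \cdot 10^{6}$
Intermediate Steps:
$E = - \frac{3103661}{3}$ ($E = - \frac{5}{3} + \frac{1}{3} \left(-3103656\right) = - \frac{5}{3} - 1034552 = - \frac{3103661}{3} \approx -1.0346 \cdot 10^{6}$)
$\left(I + E\right) + 1941214 = \left(2929957 - \frac{3103661}{3}\right) + 1941214 = \frac{5686210}{3} + 1941214 = \frac{11509852}{3}$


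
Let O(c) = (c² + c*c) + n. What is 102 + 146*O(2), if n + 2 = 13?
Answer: 2876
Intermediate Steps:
n = 11 (n = -2 + 13 = 11)
O(c) = 11 + 2*c² (O(c) = (c² + c*c) + 11 = (c² + c²) + 11 = 2*c² + 11 = 11 + 2*c²)
102 + 146*O(2) = 102 + 146*(11 + 2*2²) = 102 + 146*(11 + 2*4) = 102 + 146*(11 + 8) = 102 + 146*19 = 102 + 2774 = 2876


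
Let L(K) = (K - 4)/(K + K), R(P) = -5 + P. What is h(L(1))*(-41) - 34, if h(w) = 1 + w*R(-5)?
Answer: -690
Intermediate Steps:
L(K) = (-4 + K)/(2*K) (L(K) = (-4 + K)/((2*K)) = (-4 + K)*(1/(2*K)) = (-4 + K)/(2*K))
h(w) = 1 - 10*w (h(w) = 1 + w*(-5 - 5) = 1 + w*(-10) = 1 - 10*w)
h(L(1))*(-41) - 34 = (1 - 5*(-4 + 1)/1)*(-41) - 34 = (1 - 5*(-3))*(-41) - 34 = (1 - 10*(-3/2))*(-41) - 34 = (1 + 15)*(-41) - 34 = 16*(-41) - 34 = -656 - 34 = -690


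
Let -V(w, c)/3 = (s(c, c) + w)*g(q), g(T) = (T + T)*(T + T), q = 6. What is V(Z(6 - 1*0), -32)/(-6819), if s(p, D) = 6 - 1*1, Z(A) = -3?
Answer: 288/2273 ≈ 0.12670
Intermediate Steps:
g(T) = 4*T² (g(T) = (2*T)*(2*T) = 4*T²)
s(p, D) = 5 (s(p, D) = 6 - 1 = 5)
V(w, c) = -2160 - 432*w (V(w, c) = -3*(5 + w)*4*6² = -3*(5 + w)*4*36 = -3*(5 + w)*144 = -3*(720 + 144*w) = -2160 - 432*w)
V(Z(6 - 1*0), -32)/(-6819) = (-2160 - 432*(-3))/(-6819) = (-2160 + 1296)*(-1/6819) = -864*(-1/6819) = 288/2273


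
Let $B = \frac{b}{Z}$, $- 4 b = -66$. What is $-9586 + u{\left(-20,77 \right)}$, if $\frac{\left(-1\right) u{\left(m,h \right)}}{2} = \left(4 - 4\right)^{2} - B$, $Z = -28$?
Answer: $- \frac{268441}{28} \approx -9587.2$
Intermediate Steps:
$b = \frac{33}{2}$ ($b = \left(- \frac{1}{4}\right) \left(-66\right) = \frac{33}{2} \approx 16.5$)
$B = - \frac{33}{56}$ ($B = \frac{33}{2 \left(-28\right)} = \frac{33}{2} \left(- \frac{1}{28}\right) = - \frac{33}{56} \approx -0.58929$)
$u{\left(m,h \right)} = - \frac{33}{28}$ ($u{\left(m,h \right)} = - 2 \left(\left(4 - 4\right)^{2} - - \frac{33}{56}\right) = - 2 \left(0^{2} + \frac{33}{56}\right) = - 2 \left(0 + \frac{33}{56}\right) = \left(-2\right) \frac{33}{56} = - \frac{33}{28}$)
$-9586 + u{\left(-20,77 \right)} = -9586 - \frac{33}{28} = - \frac{268441}{28}$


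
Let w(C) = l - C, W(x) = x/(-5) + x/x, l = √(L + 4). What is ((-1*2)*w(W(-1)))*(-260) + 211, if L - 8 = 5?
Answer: -413 + 520*√17 ≈ 1731.0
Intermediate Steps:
L = 13 (L = 8 + 5 = 13)
l = √17 (l = √(13 + 4) = √17 ≈ 4.1231)
W(x) = 1 - x/5 (W(x) = x*(-⅕) + 1 = -x/5 + 1 = 1 - x/5)
w(C) = √17 - C
((-1*2)*w(W(-1)))*(-260) + 211 = ((-1*2)*(√17 - (1 - ⅕*(-1))))*(-260) + 211 = -2*(√17 - (1 + ⅕))*(-260) + 211 = -2*(√17 - 1*6/5)*(-260) + 211 = -2*(√17 - 6/5)*(-260) + 211 = -2*(-6/5 + √17)*(-260) + 211 = (12/5 - 2*√17)*(-260) + 211 = (-624 + 520*√17) + 211 = -413 + 520*√17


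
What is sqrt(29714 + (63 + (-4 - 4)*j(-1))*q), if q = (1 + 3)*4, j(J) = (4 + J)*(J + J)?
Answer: sqrt(31490) ≈ 177.45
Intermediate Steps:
j(J) = 2*J*(4 + J) (j(J) = (4 + J)*(2*J) = 2*J*(4 + J))
q = 16 (q = 4*4 = 16)
sqrt(29714 + (63 + (-4 - 4)*j(-1))*q) = sqrt(29714 + (63 + (-4 - 4)*(2*(-1)*(4 - 1)))*16) = sqrt(29714 + (63 - 16*(-1)*3)*16) = sqrt(29714 + (63 - 8*(-6))*16) = sqrt(29714 + (63 + 48)*16) = sqrt(29714 + 111*16) = sqrt(29714 + 1776) = sqrt(31490)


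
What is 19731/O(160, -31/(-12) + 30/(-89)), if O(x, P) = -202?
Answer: -19731/202 ≈ -97.678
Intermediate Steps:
19731/O(160, -31/(-12) + 30/(-89)) = 19731/(-202) = 19731*(-1/202) = -19731/202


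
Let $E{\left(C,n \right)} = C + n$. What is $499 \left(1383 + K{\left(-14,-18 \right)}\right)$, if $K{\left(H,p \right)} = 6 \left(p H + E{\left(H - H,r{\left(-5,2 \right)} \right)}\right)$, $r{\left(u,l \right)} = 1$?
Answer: $1447599$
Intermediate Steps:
$K{\left(H,p \right)} = 6 + 6 H p$ ($K{\left(H,p \right)} = 6 \left(p H + \left(\left(H - H\right) + 1\right)\right) = 6 \left(H p + \left(0 + 1\right)\right) = 6 \left(H p + 1\right) = 6 \left(1 + H p\right) = 6 + 6 H p$)
$499 \left(1383 + K{\left(-14,-18 \right)}\right) = 499 \left(1383 + \left(6 + 6 \left(-14\right) \left(-18\right)\right)\right) = 499 \left(1383 + \left(6 + 1512\right)\right) = 499 \left(1383 + 1518\right) = 499 \cdot 2901 = 1447599$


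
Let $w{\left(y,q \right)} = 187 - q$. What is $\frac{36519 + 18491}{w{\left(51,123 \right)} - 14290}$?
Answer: $- \frac{27505}{7113} \approx -3.8669$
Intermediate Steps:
$\frac{36519 + 18491}{w{\left(51,123 \right)} - 14290} = \frac{36519 + 18491}{\left(187 - 123\right) - 14290} = \frac{55010}{\left(187 - 123\right) - 14290} = \frac{55010}{64 - 14290} = \frac{55010}{-14226} = 55010 \left(- \frac{1}{14226}\right) = - \frac{27505}{7113}$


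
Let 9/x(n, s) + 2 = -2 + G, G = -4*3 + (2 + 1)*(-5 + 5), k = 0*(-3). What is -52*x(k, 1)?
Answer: 117/4 ≈ 29.250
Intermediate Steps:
k = 0
G = -12 (G = -12 + 3*0 = -12 + 0 = -12)
x(n, s) = -9/16 (x(n, s) = 9/(-2 + (-2 - 12)) = 9/(-2 - 14) = 9/(-16) = 9*(-1/16) = -9/16)
-52*x(k, 1) = -52*(-9/16) = 117/4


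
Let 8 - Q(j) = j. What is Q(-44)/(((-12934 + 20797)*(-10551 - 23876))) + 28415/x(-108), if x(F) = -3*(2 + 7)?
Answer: -2563975440773/2436295509 ≈ -1052.4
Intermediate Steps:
Q(j) = 8 - j
x(F) = -27 (x(F) = -3*9 = -27)
Q(-44)/(((-12934 + 20797)*(-10551 - 23876))) + 28415/x(-108) = (8 - 1*(-44))/(((-12934 + 20797)*(-10551 - 23876))) + 28415/(-27) = (8 + 44)/((7863*(-34427))) + 28415*(-1/27) = 52/(-270699501) - 28415/27 = 52*(-1/270699501) - 28415/27 = -52/270699501 - 28415/27 = -2563975440773/2436295509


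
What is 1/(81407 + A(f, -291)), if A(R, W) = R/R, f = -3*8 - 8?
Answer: 1/81408 ≈ 1.2284e-5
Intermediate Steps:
f = -32 (f = -24 - 8 = -32)
A(R, W) = 1
1/(81407 + A(f, -291)) = 1/(81407 + 1) = 1/81408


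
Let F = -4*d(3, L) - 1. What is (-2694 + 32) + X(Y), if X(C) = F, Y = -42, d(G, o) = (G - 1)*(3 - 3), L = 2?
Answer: -2663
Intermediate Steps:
d(G, o) = 0 (d(G, o) = (-1 + G)*0 = 0)
F = -1 (F = -4*0 - 1 = 0 - 1 = -1)
X(C) = -1
(-2694 + 32) + X(Y) = (-2694 + 32) - 1 = -2662 - 1 = -2663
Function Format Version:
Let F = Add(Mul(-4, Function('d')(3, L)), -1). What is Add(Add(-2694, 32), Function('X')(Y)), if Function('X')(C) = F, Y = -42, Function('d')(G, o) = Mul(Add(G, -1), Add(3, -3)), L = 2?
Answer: -2663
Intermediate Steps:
Function('d')(G, o) = 0 (Function('d')(G, o) = Mul(Add(-1, G), 0) = 0)
F = -1 (F = Add(Mul(-4, 0), -1) = Add(0, -1) = -1)
Function('X')(C) = -1
Add(Add(-2694, 32), Function('X')(Y)) = Add(Add(-2694, 32), -1) = Add(-2662, -1) = -2663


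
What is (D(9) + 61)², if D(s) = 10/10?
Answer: 3844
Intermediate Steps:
D(s) = 1 (D(s) = 10*(⅒) = 1)
(D(9) + 61)² = (1 + 61)² = 62² = 3844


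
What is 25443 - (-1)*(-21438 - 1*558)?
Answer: 3447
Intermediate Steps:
25443 - (-1)*(-21438 - 1*558) = 25443 - (-1)*(-21438 - 558) = 25443 - (-1)*(-21996) = 25443 - 1*21996 = 25443 - 21996 = 3447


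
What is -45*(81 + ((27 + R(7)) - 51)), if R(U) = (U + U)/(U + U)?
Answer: -2610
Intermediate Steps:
R(U) = 1 (R(U) = (2*U)/((2*U)) = (2*U)*(1/(2*U)) = 1)
-45*(81 + ((27 + R(7)) - 51)) = -45*(81 + ((27 + 1) - 51)) = -45*(81 + (28 - 51)) = -45*(81 - 23) = -45*58 = -2610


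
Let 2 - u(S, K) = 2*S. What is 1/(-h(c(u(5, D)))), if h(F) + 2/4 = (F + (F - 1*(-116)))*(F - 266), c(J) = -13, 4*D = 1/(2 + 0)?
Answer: 2/50221 ≈ 3.9824e-5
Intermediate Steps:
D = ⅛ (D = 1/(4*(2 + 0)) = (¼)/2 = (¼)*(½) = ⅛ ≈ 0.12500)
u(S, K) = 2 - 2*S
h(F) = -½ + (-266 + F)*(116 + 2*F) (h(F) = -½ + (F + (F - 1*(-116)))*(F - 266) = -½ + (F + (F + 116))*(-266 + F) = -½ + (F + (116 + F))*(-266 + F) = -½ + (116 + 2*F)*(-266 + F) = -½ + (-266 + F)*(116 + 2*F))
1/(-h(c(u(5, D)))) = 1/(-(-61713/2 - 416*(-13) + 2*(-13)²)) = 1/(-(-61713/2 + 5408 + 2*169)) = 1/(-(-61713/2 + 5408 + 338)) = 1/(-1*(-50221/2)) = 1/(50221/2) = 2/50221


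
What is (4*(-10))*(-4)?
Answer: 160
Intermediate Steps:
(4*(-10))*(-4) = -40*(-4) = 160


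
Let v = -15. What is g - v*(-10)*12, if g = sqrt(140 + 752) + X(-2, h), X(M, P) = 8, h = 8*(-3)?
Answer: -1792 + 2*sqrt(223) ≈ -1762.1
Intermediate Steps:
h = -24
g = 8 + 2*sqrt(223) (g = sqrt(140 + 752) + 8 = sqrt(892) + 8 = 2*sqrt(223) + 8 = 8 + 2*sqrt(223) ≈ 37.866)
g - v*(-10)*12 = (8 + 2*sqrt(223)) - (-15*(-10))*12 = (8 + 2*sqrt(223)) - 150*12 = (8 + 2*sqrt(223)) - 1*1800 = (8 + 2*sqrt(223)) - 1800 = -1792 + 2*sqrt(223)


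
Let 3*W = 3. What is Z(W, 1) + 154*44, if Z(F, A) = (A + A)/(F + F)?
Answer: 6777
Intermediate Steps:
W = 1 (W = (⅓)*3 = 1)
Z(F, A) = A/F (Z(F, A) = (2*A)/((2*F)) = (2*A)*(1/(2*F)) = A/F)
Z(W, 1) + 154*44 = 1/1 + 154*44 = 1*1 + 6776 = 1 + 6776 = 6777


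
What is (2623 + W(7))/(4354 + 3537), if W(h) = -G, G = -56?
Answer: 2679/7891 ≈ 0.33950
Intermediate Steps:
W(h) = 56 (W(h) = -1*(-56) = 56)
(2623 + W(7))/(4354 + 3537) = (2623 + 56)/(4354 + 3537) = 2679/7891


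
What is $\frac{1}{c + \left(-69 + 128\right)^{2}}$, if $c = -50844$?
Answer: $- \frac{1}{47363} \approx -2.1114 \cdot 10^{-5}$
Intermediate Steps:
$\frac{1}{c + \left(-69 + 128\right)^{2}} = \frac{1}{-50844 + \left(-69 + 128\right)^{2}} = \frac{1}{-50844 + 59^{2}} = \frac{1}{-50844 + 3481} = \frac{1}{-47363} = - \frac{1}{47363}$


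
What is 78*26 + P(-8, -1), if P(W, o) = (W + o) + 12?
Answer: 2031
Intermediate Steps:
P(W, o) = 12 + W + o
78*26 + P(-8, -1) = 78*26 + (12 - 8 - 1) = 2028 + 3 = 2031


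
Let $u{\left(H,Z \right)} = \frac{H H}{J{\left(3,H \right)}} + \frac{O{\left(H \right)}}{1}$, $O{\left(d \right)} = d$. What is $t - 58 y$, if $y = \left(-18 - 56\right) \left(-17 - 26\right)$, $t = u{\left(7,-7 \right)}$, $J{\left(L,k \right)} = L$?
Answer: $- \frac{553598}{3} \approx -1.8453 \cdot 10^{5}$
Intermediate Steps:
$u{\left(H,Z \right)} = H + \frac{H^{2}}{3}$ ($u{\left(H,Z \right)} = \frac{H H}{3} + \frac{H}{1} = H^{2} \cdot \frac{1}{3} + H 1 = \frac{H^{2}}{3} + H = H + \frac{H^{2}}{3}$)
$t = \frac{70}{3}$ ($t = \frac{1}{3} \cdot 7 \left(3 + 7\right) = \frac{1}{3} \cdot 7 \cdot 10 = \frac{70}{3} \approx 23.333$)
$y = 3182$ ($y = \left(-74\right) \left(-43\right) = 3182$)
$t - 58 y = \frac{70}{3} - 184556 = - \frac{553598}{3}$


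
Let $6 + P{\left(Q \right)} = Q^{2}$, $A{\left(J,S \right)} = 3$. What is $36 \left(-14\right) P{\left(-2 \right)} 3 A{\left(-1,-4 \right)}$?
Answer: $9072$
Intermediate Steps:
$P{\left(Q \right)} = -6 + Q^{2}$
$36 \left(-14\right) P{\left(-2 \right)} 3 A{\left(-1,-4 \right)} = 36 \left(-14\right) \left(-6 + \left(-2\right)^{2}\right) 3 \cdot 3 = - 504 \left(-6 + 4\right) 3 \cdot 3 = - 504 \left(-2\right) 3 \cdot 3 = - 504 \left(\left(-6\right) 3\right) = \left(-504\right) \left(-18\right) = 9072$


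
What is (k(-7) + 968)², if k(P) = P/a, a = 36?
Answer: 1213895281/1296 ≈ 9.3665e+5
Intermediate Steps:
k(P) = P/36
(k(-7) + 968)² = ((1/36)*(-7) + 968)² = (-7/36 + 968)² = (34841/36)² = 1213895281/1296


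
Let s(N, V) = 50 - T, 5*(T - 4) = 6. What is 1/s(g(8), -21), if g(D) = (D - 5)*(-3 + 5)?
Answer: 5/224 ≈ 0.022321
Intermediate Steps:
T = 26/5 (T = 4 + (⅕)*6 = 4 + 6/5 = 26/5 ≈ 5.2000)
g(D) = -10 + 2*D (g(D) = (-5 + D)*2 = -10 + 2*D)
s(N, V) = 224/5 (s(N, V) = 50 - 1*26/5 = 50 - 26/5 = 224/5)
1/s(g(8), -21) = 1/(224/5) = 5/224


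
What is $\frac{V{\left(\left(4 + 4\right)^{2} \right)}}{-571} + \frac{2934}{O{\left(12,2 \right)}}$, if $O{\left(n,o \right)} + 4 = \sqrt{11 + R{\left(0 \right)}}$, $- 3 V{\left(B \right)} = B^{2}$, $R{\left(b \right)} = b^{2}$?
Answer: $- \frac{20083288}{8565} - \frac{2934 \sqrt{11}}{5} \approx -4291.0$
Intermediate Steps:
$V{\left(B \right)} = - \frac{B^{2}}{3}$
$O{\left(n,o \right)} = -4 + \sqrt{11}$ ($O{\left(n,o \right)} = -4 + \sqrt{11 + 0^{2}} = -4 + \sqrt{11 + 0} = -4 + \sqrt{11}$)
$\frac{V{\left(\left(4 + 4\right)^{2} \right)}}{-571} + \frac{2934}{O{\left(12,2 \right)}} = \frac{\left(- \frac{1}{3}\right) \left(\left(4 + 4\right)^{2}\right)^{2}}{-571} + \frac{2934}{-4 + \sqrt{11}} = - \frac{\left(8^{2}\right)^{2}}{3} \left(- \frac{1}{571}\right) + \frac{2934}{-4 + \sqrt{11}} = - \frac{64^{2}}{3} \left(- \frac{1}{571}\right) + \frac{2934}{-4 + \sqrt{11}} = \left(- \frac{1}{3}\right) 4096 \left(- \frac{1}{571}\right) + \frac{2934}{-4 + \sqrt{11}} = \left(- \frac{4096}{3}\right) \left(- \frac{1}{571}\right) + \frac{2934}{-4 + \sqrt{11}} = \frac{4096}{1713} + \frac{2934}{-4 + \sqrt{11}}$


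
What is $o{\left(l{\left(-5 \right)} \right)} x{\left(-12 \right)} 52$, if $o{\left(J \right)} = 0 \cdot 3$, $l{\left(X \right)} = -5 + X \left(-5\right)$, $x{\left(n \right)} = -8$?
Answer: $0$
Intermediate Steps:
$l{\left(X \right)} = -5 - 5 X$
$o{\left(J \right)} = 0$
$o{\left(l{\left(-5 \right)} \right)} x{\left(-12 \right)} 52 = 0 \left(-8\right) 52 = 0 \cdot 52 = 0$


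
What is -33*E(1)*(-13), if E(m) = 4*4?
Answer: 6864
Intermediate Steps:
E(m) = 16
-33*E(1)*(-13) = -33*16*(-13) = -528*(-13) = -1*(-6864) = 6864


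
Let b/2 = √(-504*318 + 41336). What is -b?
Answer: -4*I*√29734 ≈ -689.74*I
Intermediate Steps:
b = 4*I*√29734 (b = 2*√(-504*318 + 41336) = 2*√(-160272 + 41336) = 2*√(-118936) = 2*(2*I*√29734) = 4*I*√29734 ≈ 689.74*I)
-b = -4*I*√29734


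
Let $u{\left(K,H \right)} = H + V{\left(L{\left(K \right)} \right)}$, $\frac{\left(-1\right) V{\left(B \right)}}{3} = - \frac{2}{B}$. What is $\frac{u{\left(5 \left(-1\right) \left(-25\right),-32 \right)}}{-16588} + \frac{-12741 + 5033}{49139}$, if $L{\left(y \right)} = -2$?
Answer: $- \frac{126140439}{815117732} \approx -0.15475$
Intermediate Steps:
$V{\left(B \right)} = \frac{6}{B}$ ($V{\left(B \right)} = - 3 \left(- \frac{2}{B}\right) = \frac{6}{B}$)
$u{\left(K,H \right)} = -3 + H$ ($u{\left(K,H \right)} = H + \frac{6}{-2} = H + 6 \left(- \frac{1}{2}\right) = H - 3 = -3 + H$)
$\frac{u{\left(5 \left(-1\right) \left(-25\right),-32 \right)}}{-16588} + \frac{-12741 + 5033}{49139} = \frac{-3 - 32}{-16588} + \frac{-12741 + 5033}{49139} = \left(-35\right) \left(- \frac{1}{16588}\right) - \frac{7708}{49139} = \frac{35}{16588} - \frac{7708}{49139} = - \frac{126140439}{815117732}$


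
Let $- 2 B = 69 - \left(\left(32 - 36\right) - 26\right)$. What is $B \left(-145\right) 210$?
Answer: $1507275$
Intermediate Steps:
$B = - \frac{99}{2}$ ($B = - \frac{69 - \left(\left(32 - 36\right) - 26\right)}{2} = - \frac{69 - \left(-4 - 26\right)}{2} = - \frac{69 - -30}{2} = - \frac{69 + 30}{2} = \left(- \frac{1}{2}\right) 99 = - \frac{99}{2} \approx -49.5$)
$B \left(-145\right) 210 = \left(- \frac{99}{2}\right) \left(-145\right) 210 = \frac{14355}{2} \cdot 210 = 1507275$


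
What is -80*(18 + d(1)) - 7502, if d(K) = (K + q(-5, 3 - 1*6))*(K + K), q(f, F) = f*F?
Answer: -11502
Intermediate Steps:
q(f, F) = F*f
d(K) = 2*K*(15 + K) (d(K) = (K + (3 - 1*6)*(-5))*(K + K) = (K + (3 - 6)*(-5))*(2*K) = (K - 3*(-5))*(2*K) = (K + 15)*(2*K) = (15 + K)*(2*K) = 2*K*(15 + K))
-80*(18 + d(1)) - 7502 = -80*(18 + 2*1*(15 + 1)) - 7502 = -80*(18 + 2*1*16) - 7502 = -80*(18 + 32) - 7502 = -80*50 - 7502 = -4000 - 7502 = -11502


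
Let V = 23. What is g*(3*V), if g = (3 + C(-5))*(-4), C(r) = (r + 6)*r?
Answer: 552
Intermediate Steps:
C(r) = r*(6 + r) (C(r) = (6 + r)*r = r*(6 + r))
g = 8 (g = (3 - 5*(6 - 5))*(-4) = (3 - 5*1)*(-4) = (3 - 5)*(-4) = -2*(-4) = 8)
g*(3*V) = 8*(3*23) = 8*69 = 552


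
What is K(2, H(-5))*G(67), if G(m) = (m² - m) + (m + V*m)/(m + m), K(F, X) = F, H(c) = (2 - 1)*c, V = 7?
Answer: 8852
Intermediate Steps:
H(c) = c (H(c) = 1*c = c)
G(m) = 4 + m² - m (G(m) = (m² - m) + (m + 7*m)/(m + m) = (m² - m) + (8*m)/((2*m)) = (m² - m) + (8*m)*(1/(2*m)) = (m² - m) + 4 = 4 + m² - m)
K(2, H(-5))*G(67) = 2*(4 + 67² - 1*67) = 2*(4 + 4489 - 67) = 2*4426 = 8852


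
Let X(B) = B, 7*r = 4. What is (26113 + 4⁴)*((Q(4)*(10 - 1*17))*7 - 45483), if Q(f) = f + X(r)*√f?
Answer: -1205986215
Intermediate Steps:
r = 4/7 (r = (⅐)*4 = 4/7 ≈ 0.57143)
Q(f) = f + 4*√f/7
(26113 + 4⁴)*((Q(4)*(10 - 1*17))*7 - 45483) = (26113 + 4⁴)*(((4 + 4*√4/7)*(10 - 1*17))*7 - 45483) = (26113 + 256)*(((4 + (4/7)*2)*(10 - 17))*7 - 45483) = 26369*(((4 + 8/7)*(-7))*7 - 45483) = 26369*(((36/7)*(-7))*7 - 45483) = 26369*(-36*7 - 45483) = 26369*(-252 - 45483) = 26369*(-45735) = -1205986215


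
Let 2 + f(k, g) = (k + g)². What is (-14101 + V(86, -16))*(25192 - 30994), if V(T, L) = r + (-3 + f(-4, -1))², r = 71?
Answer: 79081260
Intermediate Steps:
f(k, g) = -2 + (g + k)² (f(k, g) = -2 + (k + g)² = -2 + (g + k)²)
V(T, L) = 471 (V(T, L) = 71 + (-3 + (-2 + (-1 - 4)²))² = 71 + (-3 + (-2 + (-5)²))² = 71 + (-3 + (-2 + 25))² = 71 + (-3 + 23)² = 71 + 20² = 71 + 400 = 471)
(-14101 + V(86, -16))*(25192 - 30994) = (-14101 + 471)*(25192 - 30994) = -13630*(-5802) = 79081260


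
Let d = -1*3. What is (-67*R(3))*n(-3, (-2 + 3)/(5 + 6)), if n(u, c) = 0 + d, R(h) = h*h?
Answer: 1809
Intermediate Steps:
d = -3
R(h) = h**2
n(u, c) = -3 (n(u, c) = 0 - 3 = -3)
(-67*R(3))*n(-3, (-2 + 3)/(5 + 6)) = -67*3**2*(-3) = -67*9*(-3) = -603*(-3) = 1809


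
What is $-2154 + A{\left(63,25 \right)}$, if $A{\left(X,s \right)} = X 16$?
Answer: $-1146$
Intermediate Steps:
$A{\left(X,s \right)} = 16 X$
$-2154 + A{\left(63,25 \right)} = -2154 + 16 \cdot 63 = -2154 + 1008 = -1146$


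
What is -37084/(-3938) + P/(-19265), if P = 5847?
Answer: 345698887/37932785 ≈ 9.1135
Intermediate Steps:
-37084/(-3938) + P/(-19265) = -37084/(-3938) + 5847/(-19265) = -37084*(-1/3938) + 5847*(-1/19265) = 18542/1969 - 5847/19265 = 345698887/37932785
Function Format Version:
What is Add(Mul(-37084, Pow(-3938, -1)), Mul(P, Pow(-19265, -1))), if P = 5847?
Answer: Rational(345698887, 37932785) ≈ 9.1135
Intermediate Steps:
Add(Mul(-37084, Pow(-3938, -1)), Mul(P, Pow(-19265, -1))) = Add(Mul(-37084, Pow(-3938, -1)), Mul(5847, Pow(-19265, -1))) = Add(Mul(-37084, Rational(-1, 3938)), Mul(5847, Rational(-1, 19265))) = Add(Rational(18542, 1969), Rational(-5847, 19265)) = Rational(345698887, 37932785)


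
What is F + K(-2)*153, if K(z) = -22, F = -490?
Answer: -3856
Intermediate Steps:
F + K(-2)*153 = -490 - 22*153 = -490 - 3366 = -3856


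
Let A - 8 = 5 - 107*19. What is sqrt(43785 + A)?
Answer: sqrt(41765) ≈ 204.36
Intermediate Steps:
A = -2020 (A = 8 + (5 - 107*19) = 8 + (5 - 2033) = 8 - 2028 = -2020)
sqrt(43785 + A) = sqrt(43785 - 2020) = sqrt(41765)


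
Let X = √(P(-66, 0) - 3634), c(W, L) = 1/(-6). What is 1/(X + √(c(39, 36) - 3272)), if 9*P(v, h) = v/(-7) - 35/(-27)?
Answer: -378*I/(2*√129767547 + 63*√117798) ≈ -0.0085124*I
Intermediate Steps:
P(v, h) = 35/243 - v/63 (P(v, h) = (v/(-7) - 35/(-27))/9 = (v*(-⅐) - 35*(-1/27))/9 = (-v/7 + 35/27)/9 = (35/27 - v/7)/9 = 35/243 - v/63)
c(W, L) = -⅙
X = I*√129767547/189 (X = √((35/243 - 1/63*(-66)) - 3634) = √((35/243 + 22/21) - 3634) = √(2027/1701 - 3634) = √(-6179407/1701) = I*√129767547/189 ≈ 60.273*I)
1/(X + √(c(39, 36) - 3272)) = 1/(I*√129767547/189 + √(-⅙ - 3272)) = 1/(I*√129767547/189 + √(-19633/6)) = 1/(I*√129767547/189 + I*√117798/6) = 1/(I*√117798/6 + I*√129767547/189)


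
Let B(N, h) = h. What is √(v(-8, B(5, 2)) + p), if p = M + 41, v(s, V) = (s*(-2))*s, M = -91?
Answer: I*√178 ≈ 13.342*I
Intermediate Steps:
v(s, V) = -2*s² (v(s, V) = (-2*s)*s = -2*s²)
p = -50 (p = -91 + 41 = -50)
√(v(-8, B(5, 2)) + p) = √(-2*(-8)² - 50) = √(-2*64 - 50) = √(-128 - 50) = √(-178) = I*√178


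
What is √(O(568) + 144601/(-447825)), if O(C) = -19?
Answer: 2*I*√38751533247/89565 ≈ 4.3958*I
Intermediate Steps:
√(O(568) + 144601/(-447825)) = √(-19 + 144601/(-447825)) = √(-19 + 144601*(-1/447825)) = √(-19 - 144601/447825) = √(-8653276/447825) = 2*I*√38751533247/89565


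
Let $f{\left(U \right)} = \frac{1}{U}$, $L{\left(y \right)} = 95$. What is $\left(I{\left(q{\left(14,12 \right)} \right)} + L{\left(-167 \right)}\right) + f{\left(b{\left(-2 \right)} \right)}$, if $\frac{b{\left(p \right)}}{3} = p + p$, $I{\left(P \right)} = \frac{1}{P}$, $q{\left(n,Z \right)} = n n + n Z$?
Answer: $\frac{25913}{273} \approx 94.919$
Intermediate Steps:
$q{\left(n,Z \right)} = n^{2} + Z n$
$b{\left(p \right)} = 6 p$ ($b{\left(p \right)} = 3 \left(p + p\right) = 3 \cdot 2 p = 6 p$)
$\left(I{\left(q{\left(14,12 \right)} \right)} + L{\left(-167 \right)}\right) + f{\left(b{\left(-2 \right)} \right)} = \left(\frac{1}{14 \left(12 + 14\right)} + 95\right) + \frac{1}{6 \left(-2\right)} = \left(\frac{1}{14 \cdot 26} + 95\right) + \frac{1}{-12} = \left(\frac{1}{364} + 95\right) - \frac{1}{12} = \frac{34581}{364} - \frac{1}{12} = \frac{25913}{273}$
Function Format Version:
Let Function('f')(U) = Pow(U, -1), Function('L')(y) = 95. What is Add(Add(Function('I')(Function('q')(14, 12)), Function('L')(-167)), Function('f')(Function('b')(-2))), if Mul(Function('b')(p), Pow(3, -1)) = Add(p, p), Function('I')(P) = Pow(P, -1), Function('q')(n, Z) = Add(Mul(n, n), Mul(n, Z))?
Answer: Rational(25913, 273) ≈ 94.919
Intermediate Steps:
Function('q')(n, Z) = Add(Pow(n, 2), Mul(Z, n))
Function('b')(p) = Mul(6, p) (Function('b')(p) = Mul(3, Add(p, p)) = Mul(3, Mul(2, p)) = Mul(6, p))
Add(Add(Function('I')(Function('q')(14, 12)), Function('L')(-167)), Function('f')(Function('b')(-2))) = Add(Add(Pow(Mul(14, Add(12, 14)), -1), 95), Pow(Mul(6, -2), -1)) = Add(Add(Pow(Mul(14, 26), -1), 95), Pow(-12, -1)) = Add(Add(Pow(364, -1), 95), Rational(-1, 12)) = Add(Add(Rational(1, 364), 95), Rational(-1, 12)) = Add(Rational(34581, 364), Rational(-1, 12)) = Rational(25913, 273)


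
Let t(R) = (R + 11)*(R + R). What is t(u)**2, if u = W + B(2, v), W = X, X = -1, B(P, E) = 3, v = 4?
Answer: 2704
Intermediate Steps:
W = -1
u = 2 (u = -1 + 3 = 2)
t(R) = 2*R*(11 + R) (t(R) = (11 + R)*(2*R) = 2*R*(11 + R))
t(u)**2 = (2*2*(11 + 2))**2 = (2*2*13)**2 = 52**2 = 2704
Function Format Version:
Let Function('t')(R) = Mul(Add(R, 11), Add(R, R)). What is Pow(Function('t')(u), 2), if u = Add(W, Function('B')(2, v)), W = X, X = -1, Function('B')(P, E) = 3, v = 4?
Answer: 2704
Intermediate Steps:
W = -1
u = 2 (u = Add(-1, 3) = 2)
Function('t')(R) = Mul(2, R, Add(11, R)) (Function('t')(R) = Mul(Add(11, R), Mul(2, R)) = Mul(2, R, Add(11, R)))
Pow(Function('t')(u), 2) = Pow(Mul(2, 2, Add(11, 2)), 2) = Pow(Mul(2, 2, 13), 2) = Pow(52, 2) = 2704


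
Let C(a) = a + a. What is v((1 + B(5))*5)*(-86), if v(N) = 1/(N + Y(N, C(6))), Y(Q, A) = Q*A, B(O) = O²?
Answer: -43/845 ≈ -0.050888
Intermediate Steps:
C(a) = 2*a
Y(Q, A) = A*Q
v(N) = 1/(13*N) (v(N) = 1/(N + (2*6)*N) = 1/(N + 12*N) = 1/(13*N))
v((1 + B(5))*5)*(-86) = (1/(13*(((1 + 5²)*5))))*(-86) = (1/(13*(((1 + 25)*5))))*(-86) = (1/(13*((26*5))))*(-86) = ((1/13)/130)*(-86) = ((1/13)*(1/130))*(-86) = (1/1690)*(-86) = -43/845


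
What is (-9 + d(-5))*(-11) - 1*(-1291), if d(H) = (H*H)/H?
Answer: 1445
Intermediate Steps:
d(H) = H (d(H) = H²/H = H)
(-9 + d(-5))*(-11) - 1*(-1291) = (-9 - 5)*(-11) - 1*(-1291) = -14*(-11) + 1291 = 154 + 1291 = 1445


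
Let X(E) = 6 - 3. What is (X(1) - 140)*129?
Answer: -17673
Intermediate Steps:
X(E) = 3
(X(1) - 140)*129 = (3 - 140)*129 = -137*129 = -17673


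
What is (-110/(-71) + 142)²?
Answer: 103876864/5041 ≈ 20606.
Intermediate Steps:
(-110/(-71) + 142)² = (-110*(-1/71) + 142)² = (110/71 + 142)² = (10192/71)² = 103876864/5041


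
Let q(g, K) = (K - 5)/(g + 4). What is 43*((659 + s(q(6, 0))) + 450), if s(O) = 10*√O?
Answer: 47687 + 215*I*√2 ≈ 47687.0 + 304.06*I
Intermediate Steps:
q(g, K) = (-5 + K)/(4 + g)
43*((659 + s(q(6, 0))) + 450) = 43*((659 + 10*√((-5 + 0)/(4 + 6))) + 450) = 43*((659 + 10*√(-5/10)) + 450) = 43*((659 + 10*√((⅒)*(-5))) + 450) = 43*((659 + 10*√(-½)) + 450) = 43*((659 + 10*(I*√2/2)) + 450) = 43*((659 + 5*I*√2) + 450) = 43*(1109 + 5*I*√2) = 47687 + 215*I*√2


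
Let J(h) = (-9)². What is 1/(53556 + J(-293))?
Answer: 1/53637 ≈ 1.8644e-5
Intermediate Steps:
J(h) = 81
1/(53556 + J(-293)) = 1/(53556 + 81) = 1/53637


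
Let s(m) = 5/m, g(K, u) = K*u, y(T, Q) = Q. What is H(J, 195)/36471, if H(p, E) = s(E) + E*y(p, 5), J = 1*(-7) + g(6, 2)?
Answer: 38026/1422369 ≈ 0.026734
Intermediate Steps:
J = 5 (J = 1*(-7) + 6*2 = -7 + 12 = 5)
H(p, E) = 5*E + 5/E (H(p, E) = 5/E + E*5 = 5/E + 5*E = 5*E + 5/E)
H(J, 195)/36471 = (5*195 + 5/195)/36471 = (975 + 5*(1/195))*(1/36471) = (975 + 1/39)*(1/36471) = (38026/39)*(1/36471) = 38026/1422369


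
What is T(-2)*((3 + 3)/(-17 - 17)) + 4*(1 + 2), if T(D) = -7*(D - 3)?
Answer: 99/17 ≈ 5.8235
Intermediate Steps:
T(D) = 21 - 7*D (T(D) = -7*(-3 + D) = 21 - 7*D)
T(-2)*((3 + 3)/(-17 - 17)) + 4*(1 + 2) = (21 - 7*(-2))*((3 + 3)/(-17 - 17)) + 4*(1 + 2) = (21 + 14)*(6/(-34)) + 4*3 = 35*(6*(-1/34)) + 12 = 35*(-3/17) + 12 = -105/17 + 12 = 99/17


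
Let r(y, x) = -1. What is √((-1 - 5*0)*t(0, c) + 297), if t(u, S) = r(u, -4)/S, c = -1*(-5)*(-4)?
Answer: √29695/10 ≈ 17.232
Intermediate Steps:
c = -20 (c = 5*(-4) = -20)
t(u, S) = -1/S
√((-1 - 5*0)*t(0, c) + 297) = √((-1 - 5*0)*(-1/(-20)) + 297) = √((-1 + 0)*(-1*(-1/20)) + 297) = √(-1*1/20 + 297) = √(-1/20 + 297) = √(5939/20) = √29695/10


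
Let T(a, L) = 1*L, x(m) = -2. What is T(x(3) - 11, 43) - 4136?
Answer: -4093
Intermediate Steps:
T(a, L) = L
T(x(3) - 11, 43) - 4136 = 43 - 4136 = -4093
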